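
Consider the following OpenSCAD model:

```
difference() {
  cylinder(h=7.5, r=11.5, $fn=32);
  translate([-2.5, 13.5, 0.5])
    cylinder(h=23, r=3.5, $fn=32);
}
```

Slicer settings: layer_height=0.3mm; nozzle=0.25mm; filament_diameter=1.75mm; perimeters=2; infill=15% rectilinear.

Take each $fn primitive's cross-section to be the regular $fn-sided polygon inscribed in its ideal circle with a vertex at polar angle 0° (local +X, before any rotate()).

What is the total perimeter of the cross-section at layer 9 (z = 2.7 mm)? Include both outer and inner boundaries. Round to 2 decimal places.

At z = 2.7 mm: the cylinder: section is a regular 32-gon, circumradius r=11.5 (perimeter = 2·32·11.500·sin(180°/32) = 72.14 mm); the cylinder at (-2.5, 13.5): section is a regular 32-gon, circumradius r=3.5 (perimeter = 2·32·3.500·sin(180°/32) = 21.96 mm); Subtracting the remaining from the first: starting from the r=11.5 cylinder, the r=3.5 cylinder at (-2.5, 13.5) partially overlaps it — only the 4.03 mm² overlap (of its 38.24 mm²) is removed, clipping the outline — boundary = 72.62 mm. Overall, the cross-section is a single solid region. Total boundary length (outer) = 72.62 mm.

72.62 mm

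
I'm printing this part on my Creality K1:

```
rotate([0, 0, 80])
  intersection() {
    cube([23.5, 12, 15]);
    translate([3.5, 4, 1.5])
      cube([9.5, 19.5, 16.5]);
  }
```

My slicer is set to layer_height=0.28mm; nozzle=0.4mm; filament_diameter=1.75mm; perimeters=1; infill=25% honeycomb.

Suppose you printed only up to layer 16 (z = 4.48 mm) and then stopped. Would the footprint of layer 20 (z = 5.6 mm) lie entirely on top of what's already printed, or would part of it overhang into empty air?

Compare the two slices. At z = 4.48: the cube (footprint 23.5×12) is included at this height (area 282.00 mm²); the 9.5×19.5 cube at (3.5, 4) contributes its full rectangle (area 185.25 mm²); After intersecting: the 9.5×19.5 cube at (3.5, 4) partially overlaps the 23.5×12 cube; clipping to the common part keeps 76.00 mm² — area = 76.00 mm²; (rotated 80° about Z; rotation is an isometry so areas/perimeters/island counts are preserved). At z = 5.6: the 23.5×12 cube contributes its full rectangle (area 282.00 mm²); the 9.5×19.5 cube at (3.5, 4) contributes its full rectangle (area 185.25 mm²); After intersecting: the 9.5×19.5 cube at (3.5, 4) partially overlaps the 23.5×12 cube; clipping to the common part keeps 76.00 mm² — area = 76.00 mm²; (whole slice rotated 80° about Z — lengths, areas and connectivity unchanged). Checking containment: the cross-section at z = 5.6 is a subset of the cross-section at z = 4.48.

entirely on top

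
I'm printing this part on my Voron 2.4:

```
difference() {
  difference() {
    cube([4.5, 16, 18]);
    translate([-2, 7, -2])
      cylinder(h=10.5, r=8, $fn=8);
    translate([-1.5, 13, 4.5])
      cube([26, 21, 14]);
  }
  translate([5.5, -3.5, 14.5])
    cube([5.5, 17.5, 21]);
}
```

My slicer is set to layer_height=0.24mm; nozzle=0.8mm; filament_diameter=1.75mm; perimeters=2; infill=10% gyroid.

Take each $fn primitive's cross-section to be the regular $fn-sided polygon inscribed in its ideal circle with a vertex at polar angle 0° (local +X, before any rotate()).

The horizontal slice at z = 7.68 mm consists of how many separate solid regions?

At z = 7.68 mm: the 4.5×16 cube contributes its full rectangle; the cylinder at (-2, 7): section is a regular 8-gon, circumradius r=8; the 26×21 cube at (-1.5, 13) contributes its full rectangle; After the difference (first − rest): starting from the 4.5×16 cube, the r=8 cylinder at (-2, 7) partially overlaps it — only the 54.70 mm² overlap (of its 181.02 mm²) is removed, clipping the outline; the 26×21 cube at (-1.5, 13) partially overlaps it — only the 11.84 mm² overlap (of its 546.00 mm²) is removed, clipping the outline — 2 connected regions; the cube at (5.5, -3.5) is not intersected at this z (z outside [14.5, 35.5]); Subtracting the remaining from the first: none of the subtracted shapes is present at this height, so the result so far is unchanged — 2 connected regions. The result has 2 disconnected regions.

2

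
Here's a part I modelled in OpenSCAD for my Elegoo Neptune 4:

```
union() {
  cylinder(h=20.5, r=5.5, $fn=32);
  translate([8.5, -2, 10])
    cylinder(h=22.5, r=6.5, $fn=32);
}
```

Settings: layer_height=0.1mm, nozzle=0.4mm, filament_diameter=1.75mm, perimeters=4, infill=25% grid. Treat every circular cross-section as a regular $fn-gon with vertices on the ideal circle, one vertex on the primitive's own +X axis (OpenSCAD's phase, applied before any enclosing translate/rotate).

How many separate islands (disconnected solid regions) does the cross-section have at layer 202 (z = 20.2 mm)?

1

At z = 20.2 mm: the r=5.5 cylinder contributes a regular 32-gon of circumradius 5.5; the r=6.5 cylinder at (8.5, -2) contributes a regular 32-gon of circumradius 6.5; Merging all regions: the regions partially overlap (shared area 18.05 mm²), so overlapping operands fuse into one piece — 1 connected region. Overall, the cross-section is a single solid region. Island count = 1.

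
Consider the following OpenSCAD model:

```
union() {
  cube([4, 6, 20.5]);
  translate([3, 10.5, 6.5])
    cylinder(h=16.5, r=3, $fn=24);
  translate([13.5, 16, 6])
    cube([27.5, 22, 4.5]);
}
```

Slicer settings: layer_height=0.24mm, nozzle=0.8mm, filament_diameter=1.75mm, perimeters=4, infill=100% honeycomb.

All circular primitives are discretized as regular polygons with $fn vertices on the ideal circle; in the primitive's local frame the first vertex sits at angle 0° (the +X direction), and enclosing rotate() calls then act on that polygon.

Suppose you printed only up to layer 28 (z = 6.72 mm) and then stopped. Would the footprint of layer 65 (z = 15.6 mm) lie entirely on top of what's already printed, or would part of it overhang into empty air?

entirely on top

Compare the two slices. At z = 6.72: the 4×6 cube contributes its full rectangle (area 24.00 mm²); the r=3 cylinder at (3, 10.5) contributes a regular 24-gon of circumradius 3 (area = (24/2)·3.000²·sin(360°/24) = 27.95 mm²); the cube at (13.5, 16) (footprint 27.5×22) is included at this height (area 605.00 mm²); Combining (union): the 3 present regions are separate (no shared area or edge), so areas and boundary lengths simply add and each stays a separate island — area = 656.95 mm². At z = 15.6: the cube is present — its section is the full 4×6 rectangle (area 24.00 mm²); the r=3 cylinder at (3, 10.5) contributes a regular 24-gon of circumradius 3 (area = (24/2)·3.000²·sin(360°/24) = 27.95 mm²); the cube at (13.5, 16) is not intersected at this z (z outside [6, 10.5]); Combining (union): the 2 present regions are separate (no shared area or edge), so areas and boundary lengths simply add and each stays a separate island — area = 51.95 mm². Checking containment: the cross-section at z = 15.6 is a subset of the cross-section at z = 6.72.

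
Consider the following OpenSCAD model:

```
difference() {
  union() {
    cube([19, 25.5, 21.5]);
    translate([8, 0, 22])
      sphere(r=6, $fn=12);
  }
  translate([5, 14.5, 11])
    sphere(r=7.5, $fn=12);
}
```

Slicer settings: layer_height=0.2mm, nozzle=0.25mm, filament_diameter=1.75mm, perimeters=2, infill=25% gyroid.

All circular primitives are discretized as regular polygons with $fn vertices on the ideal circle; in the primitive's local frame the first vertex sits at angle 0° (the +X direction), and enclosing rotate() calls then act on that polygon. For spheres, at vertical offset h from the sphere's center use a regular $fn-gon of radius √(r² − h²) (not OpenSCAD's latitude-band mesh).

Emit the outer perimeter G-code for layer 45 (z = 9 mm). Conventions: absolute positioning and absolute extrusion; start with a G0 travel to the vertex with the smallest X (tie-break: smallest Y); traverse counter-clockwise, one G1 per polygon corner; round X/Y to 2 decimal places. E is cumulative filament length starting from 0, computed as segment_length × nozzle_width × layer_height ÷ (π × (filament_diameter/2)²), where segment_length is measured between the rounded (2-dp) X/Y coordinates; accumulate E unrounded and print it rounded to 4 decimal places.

At z = 9 mm: the cube is present — its section is the full 19×25.5 rectangle; the sphere at (8, 0) is not intersected at this z (|z−center|=13.000 > r=6); Combining (union): only the 19×25.5 cube is present, so the union is just that shape — 1 connected region; the r=7.5 sphere at (5, 14.5) slices to a regular 12-gon of circumradius 7.228 (√(r²−h²) with h=2 from center); After the difference (first − rest): starting from the result so far, the r=7.5 sphere at (5, 14.5) partially overlaps it — only the 142.55 mm² overlap (of its 156.75 mm²) is removed, clipping the outline — 1 connected region. The outline is a single polygon with 15 vertices. Extrusion per mm of travel: 0.25 × 0.2 / (π × 0.875²) = 0.020788. Accumulating E over each segment gives final E = 2.3514.

G0 X0.00 Y0.00 Z9.00
G1 X19.00 Y0.00 E0.3950
G1 X19.00 Y25.50 E0.9250
G1 X0.00 Y25.50 E1.3200
G1 X0.00 Y19.37 E1.4474
G1 X1.39 Y20.76 E1.4883
G1 X5.00 Y21.73 E1.5660
G1 X8.61 Y20.76 E1.6437
G1 X11.26 Y18.11 E1.7216
G1 X12.23 Y14.50 E1.7993
G1 X11.26 Y10.89 E1.8770
G1 X8.61 Y8.24 E1.9549
G1 X5.00 Y7.27 E2.0326
G1 X1.39 Y8.24 E2.1103
G1 X0.00 Y9.63 E2.1512
G1 X0.00 Y0.00 E2.3514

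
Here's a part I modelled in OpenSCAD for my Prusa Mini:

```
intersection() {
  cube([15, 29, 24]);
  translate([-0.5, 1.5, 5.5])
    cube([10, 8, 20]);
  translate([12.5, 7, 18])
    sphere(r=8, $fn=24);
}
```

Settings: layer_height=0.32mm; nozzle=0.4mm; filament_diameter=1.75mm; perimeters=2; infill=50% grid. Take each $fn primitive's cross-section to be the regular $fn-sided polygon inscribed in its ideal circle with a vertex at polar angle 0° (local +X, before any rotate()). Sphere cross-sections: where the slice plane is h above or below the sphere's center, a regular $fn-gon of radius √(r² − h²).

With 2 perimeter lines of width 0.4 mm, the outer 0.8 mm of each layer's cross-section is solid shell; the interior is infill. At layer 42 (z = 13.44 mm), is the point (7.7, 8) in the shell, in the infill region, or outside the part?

At z = 13.44 mm: the cube (footprint 15×29) is included at this height; the cube at (-0.5, 1.5) is present — its section is the full 10×8 rectangle; the sphere at (12.5, 7): section is a regular 24-gon, circumradius = √(r²−h²) = √(8²−4.56²) = 6.573; After intersecting: the 10×8 cube at (-0.5, 1.5) partially overlaps the 15×29 cube; clipping to the common part keeps 76.00 mm²; the r=8 sphere at (12.5, 7) partially overlaps the running intersection; clipping to the common part keeps 22.99 mm² — 1 connected region. Overall, the cross-section is a single solid region. The nearest boundary edge runs (6.48, 9.50)→(9.50, 9.50); distance from the point to it = 1.50 mm. The point is inside the cross-section and 1.50 mm from the nearest boundary — more than the 0.8 mm shell width (2 × 0.4), so it's in the infill interior.

infill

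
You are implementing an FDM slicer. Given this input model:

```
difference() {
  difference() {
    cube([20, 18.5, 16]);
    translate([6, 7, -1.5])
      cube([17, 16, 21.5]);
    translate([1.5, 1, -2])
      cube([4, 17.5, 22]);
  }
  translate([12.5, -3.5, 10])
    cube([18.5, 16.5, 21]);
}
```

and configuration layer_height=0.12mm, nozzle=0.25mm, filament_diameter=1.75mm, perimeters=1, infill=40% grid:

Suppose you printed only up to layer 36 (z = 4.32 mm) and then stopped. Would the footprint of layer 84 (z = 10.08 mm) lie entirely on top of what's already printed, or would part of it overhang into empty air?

Compare the two slices. At z = 4.32: the cube (footprint 20×18.5) is included at this height (area 370.00 mm²); the 17×16 cube at (6, 7) contributes its full rectangle (area 272.00 mm²); the 4×17.5 cube at (1.5, 1) contributes its full rectangle (area 70.00 mm²); Subtracting the remaining from the first: starting from the 20×18.5 cube (370.00 mm²), the 17×16 cube at (6, 7) partially overlaps it — only the 161.00 mm² overlap (of its 272.00 mm²) is removed, clipping the outline; the 4×17.5 cube at (1.5, 1) lies inside it touching the edge (removes its full 70.00 mm²) — area = 139.00 mm²; the cube at (12.5, -3.5) does not reach this height (z outside [10, 31]); Taking the first minus the rest: none of the subtracted shapes is present at this height, so the result so far is unchanged — area = 139.00 mm². At z = 10.08: the cube is present — its section is the full 20×18.5 rectangle (area 370.00 mm²); the cube at (6, 7) (footprint 17×16) is included at this height (area 272.00 mm²); the cube at (1.5, 1) (footprint 4×17.5) is included at this height (area 70.00 mm²); Subtracting the remaining from the first: starting from the 20×18.5 cube (370.00 mm²), the 17×16 cube at (6, 7) partially overlaps it — only the 161.00 mm² overlap (of its 272.00 mm²) is removed, clipping the outline; the 4×17.5 cube at (1.5, 1) lies inside it touching the edge (removes its full 70.00 mm²) — area = 139.00 mm²; the 18.5×16.5 cube at (12.5, -3.5) contributes its full rectangle (area 305.25 mm²); After the difference (first − rest): starting from the result so far (139.00 mm²), the 18.5×16.5 cube at (12.5, -3.5) partially overlaps it — only the 52.50 mm² overlap (of its 305.25 mm²) is removed, clipping the outline — area = 86.50 mm². Checking containment: the cross-section at z = 10.08 is a subset of the cross-section at z = 4.32.

entirely on top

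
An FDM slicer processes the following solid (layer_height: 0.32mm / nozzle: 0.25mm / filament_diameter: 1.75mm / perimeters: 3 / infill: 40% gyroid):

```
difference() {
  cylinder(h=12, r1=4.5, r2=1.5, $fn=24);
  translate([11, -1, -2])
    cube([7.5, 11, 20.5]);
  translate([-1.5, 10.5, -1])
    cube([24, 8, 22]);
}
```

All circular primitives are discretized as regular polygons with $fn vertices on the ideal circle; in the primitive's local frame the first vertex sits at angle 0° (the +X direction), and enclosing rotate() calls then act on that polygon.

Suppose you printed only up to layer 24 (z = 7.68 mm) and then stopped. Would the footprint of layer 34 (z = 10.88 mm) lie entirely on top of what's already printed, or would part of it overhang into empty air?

Compare the two slices. At z = 7.68: the cone: at t=0.640 of its height the radius interpolates to r₁+(r₂−r₁)t = 2.580, giving a regular 24-gon of that circumradius (area = (24/2)·2.580²·sin(360°/24) = 20.67 mm²); the cube at (11, -1) is present — its section is the full 7.5×11 rectangle (area 82.50 mm²); the cube at (-1.5, 10.5) (footprint 24×8) is included at this height (area 192.00 mm²); Taking the first minus the rest: starting from the cone (20.67 mm²), the 7.5×11 cube at (11, -1) misses the remaining region (no effect); the 24×8 cube at (-1.5, 10.5) misses the remaining region (no effect) — area = 20.67 mm². At z = 10.88: the cone contributes a regular 24-gon of circumradius 1.780 (interpolated between r1=4.5 and r2=1.5 at t=0.907) (area = (24/2)·1.780²·sin(360°/24) = 9.84 mm²); the 7.5×11 cube at (11, -1) contributes its full rectangle (area 82.50 mm²); the cube at (-1.5, 10.5) is present — its section is the full 24×8 rectangle (area 192.00 mm²); Taking the first minus the rest: starting from the cone (9.84 mm²), the 7.5×11 cube at (11, -1) misses the remaining region (no effect); the 24×8 cube at (-1.5, 10.5) misses the remaining region (no effect) — area = 9.84 mm². Checking containment: the cross-section at z = 10.88 is a subset of the cross-section at z = 7.68.

entirely on top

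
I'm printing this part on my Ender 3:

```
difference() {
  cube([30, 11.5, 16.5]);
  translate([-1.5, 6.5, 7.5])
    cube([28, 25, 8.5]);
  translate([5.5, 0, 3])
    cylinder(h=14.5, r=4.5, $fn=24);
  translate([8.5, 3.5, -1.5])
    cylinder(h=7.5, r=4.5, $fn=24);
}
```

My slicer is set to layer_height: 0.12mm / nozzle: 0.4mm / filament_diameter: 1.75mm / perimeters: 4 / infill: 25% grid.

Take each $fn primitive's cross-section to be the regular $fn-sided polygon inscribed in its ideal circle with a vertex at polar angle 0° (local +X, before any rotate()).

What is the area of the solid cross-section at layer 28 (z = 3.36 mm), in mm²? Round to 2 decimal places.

274.76 mm²

At z = 3.36 mm: the cube (footprint 30×11.5) is included at this height (area 345.00 mm²); the cube at (-1.5, 6.5) is not intersected at this z (z outside [7.5, 16]); the cylinder at (5.5, 0): section is a regular 24-gon, circumradius r=4.5 (area = (24/2)·4.500²·sin(360°/24) = 62.89 mm²); the r=4.5 cylinder at (8.5, 3.5) gives a regular 24-gon of circumradius 4.5 (constant along its height) (area = (24/2)·4.500²·sin(360°/24) = 62.89 mm²); Taking the first minus the rest: starting from the 30×11.5 cube (345.00 mm²), the r=4.5 cylinder at (5.5, 0) partially overlaps it — only the 31.45 mm² overlap (of its 62.89 mm²) is removed, clipping the outline; the r=4.5 cylinder at (8.5, 3.5) partially overlaps it — only the 38.79 mm² overlap (of its 62.89 mm²) is removed, clipping the outline — area = 274.76 mm². Overall, the cross-section is a single solid region. Net area = 274.76 mm².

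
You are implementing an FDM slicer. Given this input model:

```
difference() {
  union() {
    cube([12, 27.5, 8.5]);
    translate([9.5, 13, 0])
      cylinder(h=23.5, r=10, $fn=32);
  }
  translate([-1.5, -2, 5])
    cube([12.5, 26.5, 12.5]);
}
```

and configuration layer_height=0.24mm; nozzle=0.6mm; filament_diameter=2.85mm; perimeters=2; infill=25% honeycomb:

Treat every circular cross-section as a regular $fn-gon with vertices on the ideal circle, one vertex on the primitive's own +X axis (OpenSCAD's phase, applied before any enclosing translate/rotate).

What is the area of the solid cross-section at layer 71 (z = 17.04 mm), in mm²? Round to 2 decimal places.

At z = 17.04 mm: the cube is not intersected at this z (z outside [0, 8.5]); the r=10 cylinder at (9.5, 13) contributes a regular 32-gon of circumradius 10 (area = (32/2)·10.000²·sin(360°/32) = 312.14 mm²); Combining (union): only the r=10 cylinder at (9.5, 13) is present, so the union is just that shape — area = 312.14 mm²; the cube at (-1.5, -2) (footprint 12.5×26.5) is included at this height (area 331.25 mm²); Taking the first minus the rest: starting from that combined region (312.14 mm²), the 12.5×26.5 cube at (-1.5, -2) partially overlaps it — only the 185.85 mm² overlap (of its 331.25 mm²) is removed, clipping the outline — area = 126.29 mm². Overall, the cross-section is a single solid region. Net area = 126.29 mm².

126.29 mm²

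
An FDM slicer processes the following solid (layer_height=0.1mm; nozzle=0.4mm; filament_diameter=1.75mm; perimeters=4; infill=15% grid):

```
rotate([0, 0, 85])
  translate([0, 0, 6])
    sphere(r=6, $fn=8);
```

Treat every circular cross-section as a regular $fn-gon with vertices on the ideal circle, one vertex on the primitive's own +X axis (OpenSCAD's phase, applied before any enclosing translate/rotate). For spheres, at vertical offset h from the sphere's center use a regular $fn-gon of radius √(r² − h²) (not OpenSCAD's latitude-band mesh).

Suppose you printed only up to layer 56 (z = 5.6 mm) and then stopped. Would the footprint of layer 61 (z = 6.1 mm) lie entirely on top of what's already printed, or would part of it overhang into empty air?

Compare the two slices. At z = 5.6: the r=6 sphere contributes a regular 8-gon of circumradius √(6²−0.4²) = 5.987 (area = (8/2)·5.987²·sin(360°/8) = 101.37 mm²); (rotated 85° about Z; rotation is an isometry so areas/perimeters/island counts are preserved). At z = 6.1: the r=6 sphere contributes a regular 8-gon of circumradius √(6²−0.1²) = 5.999 (area = (8/2)·5.999²·sin(360°/8) = 101.80 mm²); (whole slice rotated 85° about Z — lengths, areas and connectivity unchanged). Checking containment: the cross-section at z = 6.1 is a subset of the cross-section at z = 5.6.

entirely on top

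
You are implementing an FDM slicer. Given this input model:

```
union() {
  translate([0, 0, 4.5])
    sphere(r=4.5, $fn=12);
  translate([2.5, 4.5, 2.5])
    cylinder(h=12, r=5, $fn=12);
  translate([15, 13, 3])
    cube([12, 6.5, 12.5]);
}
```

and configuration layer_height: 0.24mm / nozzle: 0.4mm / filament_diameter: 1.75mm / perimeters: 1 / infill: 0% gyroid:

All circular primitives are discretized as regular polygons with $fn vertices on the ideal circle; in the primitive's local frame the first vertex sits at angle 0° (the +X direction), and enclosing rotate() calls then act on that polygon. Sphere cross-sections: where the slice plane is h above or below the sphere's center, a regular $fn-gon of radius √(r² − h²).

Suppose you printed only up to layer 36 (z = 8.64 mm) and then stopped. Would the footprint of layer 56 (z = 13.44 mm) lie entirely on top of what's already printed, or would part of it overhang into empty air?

entirely on top

Compare the two slices. At z = 8.64: the sphere: section is a regular 12-gon, circumradius = √(r²−h²) = √(4.5²−4.14²) = 1.764 (area = (12/2)·1.764²·sin(360°/12) = 9.33 mm²); the r=5 cylinder at (2.5, 4.5) contributes a regular 12-gon of circumradius 5 (area = (12/2)·5.000²·sin(360°/12) = 75.00 mm²); the cube at (15, 13) is present — its section is the full 12×6.5 rectangle (area 78.00 mm²); Combining (union): the regions partially overlap — summed areas 162.33 mm² minus the doubly-counted overlap 3.41 mm² gives 158.92 mm² — area = 158.92 mm². At z = 13.44: the sphere is not intersected at this z (|z−center|=8.940 > r=4.5); the r=5 cylinder at (2.5, 4.5) gives a regular 12-gon of circumradius 5 (constant along its height) (area = (12/2)·5.000²·sin(360°/12) = 75.00 mm²); the cube at (15, 13) is present — its section is the full 12×6.5 rectangle (area 78.00 mm²); Combining (union): the 2 present regions are separate (no shared area or edge), so areas and boundary lengths simply add and each stays a separate island — area = 153.00 mm². Checking containment: the cross-section at z = 13.44 is a subset of the cross-section at z = 8.64.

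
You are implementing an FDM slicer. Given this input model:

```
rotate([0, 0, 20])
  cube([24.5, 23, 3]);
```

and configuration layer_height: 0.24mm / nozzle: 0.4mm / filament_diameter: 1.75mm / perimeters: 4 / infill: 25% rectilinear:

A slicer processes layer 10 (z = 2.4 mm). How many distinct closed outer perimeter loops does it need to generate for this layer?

At z = 2.4 mm: the cube is present — its section is the full 24.5×23 rectangle; (whole slice rotated 20° about Z — lengths, areas and connectivity unchanged). The result has 1 disconnected region.

1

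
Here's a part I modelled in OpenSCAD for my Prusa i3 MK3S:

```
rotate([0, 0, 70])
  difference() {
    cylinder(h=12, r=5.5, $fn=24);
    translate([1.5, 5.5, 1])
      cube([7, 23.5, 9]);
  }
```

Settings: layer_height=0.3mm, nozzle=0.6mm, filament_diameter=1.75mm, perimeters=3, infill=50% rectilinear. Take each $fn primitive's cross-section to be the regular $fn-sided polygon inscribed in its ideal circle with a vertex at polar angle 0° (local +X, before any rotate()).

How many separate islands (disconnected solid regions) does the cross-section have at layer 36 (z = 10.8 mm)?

At z = 10.8 mm: the r=5.5 cylinder contributes a regular 24-gon of circumradius 5.5; the cube at (1.5, 5.5) does not reach this height (z outside [1, 10]); Subtracting the remaining from the first: none of the subtracted shapes is present at this height, so the r=5.5 cylinder is unchanged — 1 connected region; (whole slice rotated 70° about Z — lengths, areas and connectivity unchanged). Overall, the cross-section is a single solid region. Island count = 1.

1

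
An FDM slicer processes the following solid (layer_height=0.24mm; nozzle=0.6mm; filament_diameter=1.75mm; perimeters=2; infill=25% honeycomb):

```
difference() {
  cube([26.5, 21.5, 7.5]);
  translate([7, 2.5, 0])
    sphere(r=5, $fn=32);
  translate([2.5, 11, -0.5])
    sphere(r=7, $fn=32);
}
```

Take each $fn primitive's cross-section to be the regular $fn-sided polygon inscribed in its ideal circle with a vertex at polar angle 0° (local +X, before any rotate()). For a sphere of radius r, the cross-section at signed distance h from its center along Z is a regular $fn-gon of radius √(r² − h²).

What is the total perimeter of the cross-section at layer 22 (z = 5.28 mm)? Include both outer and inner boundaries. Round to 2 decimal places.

At z = 5.28 mm: the cube is present — its section is the full 26.5×21.5 rectangle (perimeter 96.00 mm); the sphere at (7, 2.5) is absent (|z−center|=5.280 > r=5); the sphere at (2.5, 11): section is a regular 32-gon, circumradius = √(r²−h²) = √(7²−5.78²) = 3.949 (perimeter = 2·32·3.949·sin(180°/32) = 24.77 mm); Subtracting the remaining from the first: starting from the 26.5×21.5 cube, the r=7 sphere at (2.5, 11) partially overlaps it — only the 42.60 mm² overlap (of its 48.67 mm²) is removed, clipping the outline — boundary = 107.76 mm. Overall, the cross-section is a single solid region. Total boundary length (outer) = 107.76 mm.

107.76 mm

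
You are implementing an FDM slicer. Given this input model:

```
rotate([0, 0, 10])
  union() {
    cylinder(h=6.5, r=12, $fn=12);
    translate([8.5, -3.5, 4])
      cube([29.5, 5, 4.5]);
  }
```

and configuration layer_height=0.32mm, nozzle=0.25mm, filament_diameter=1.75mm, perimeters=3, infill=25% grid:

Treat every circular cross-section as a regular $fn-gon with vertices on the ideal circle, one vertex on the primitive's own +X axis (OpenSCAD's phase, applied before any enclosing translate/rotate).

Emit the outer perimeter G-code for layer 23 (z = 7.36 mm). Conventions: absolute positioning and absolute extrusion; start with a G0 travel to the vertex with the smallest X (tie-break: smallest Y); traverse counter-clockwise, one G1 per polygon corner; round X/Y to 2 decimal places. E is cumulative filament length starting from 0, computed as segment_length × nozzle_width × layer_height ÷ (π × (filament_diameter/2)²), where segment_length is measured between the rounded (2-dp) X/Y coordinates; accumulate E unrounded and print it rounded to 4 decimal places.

G0 X8.11 Y2.95 Z7.36
G1 X8.98 Y-1.97 E0.1662
G1 X38.03 Y3.15 E1.1473
G1 X37.16 Y8.08 E1.3138
G1 X8.11 Y2.95 E2.2949

At z = 7.36 mm: the cylinder does not reach this height (z outside [0, 6.5]); the cube at (8.5, -3.5) is present — its section is the full 29.5×5 rectangle; Merging all regions: only the 29.5×5 cube at (8.5, -3.5) is present, so the union is just that shape — 1 connected region; (whole slice rotated 10° about Z — lengths, areas and connectivity unchanged). The outline is a single polygon with 4 vertices. Extrusion per mm of travel: 0.25 × 0.32 / (π × 0.875²) = 0.033260. Accumulating E over each segment gives final E = 2.2949.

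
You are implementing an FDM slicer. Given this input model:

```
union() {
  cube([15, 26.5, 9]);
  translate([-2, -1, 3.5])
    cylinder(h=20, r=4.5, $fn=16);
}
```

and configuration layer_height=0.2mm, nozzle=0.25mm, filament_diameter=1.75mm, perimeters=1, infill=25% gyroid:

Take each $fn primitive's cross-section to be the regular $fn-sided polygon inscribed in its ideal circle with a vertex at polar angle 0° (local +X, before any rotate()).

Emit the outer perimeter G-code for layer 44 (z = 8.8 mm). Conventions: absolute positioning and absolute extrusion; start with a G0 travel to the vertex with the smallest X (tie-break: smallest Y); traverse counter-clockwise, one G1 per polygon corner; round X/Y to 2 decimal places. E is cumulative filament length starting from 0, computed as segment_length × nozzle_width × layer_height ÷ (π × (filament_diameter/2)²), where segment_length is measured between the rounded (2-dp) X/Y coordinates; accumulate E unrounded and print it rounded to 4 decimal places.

G0 X-6.50 Y-1.00 Z8.80
G1 X-6.16 Y-2.72 E0.0364
G1 X-5.18 Y-4.18 E0.0730
G1 X-3.72 Y-5.16 E0.1096
G1 X-2.00 Y-5.50 E0.1460
G1 X-0.28 Y-5.16 E0.1824
G1 X1.18 Y-4.18 E0.2190
G1 X2.16 Y-2.72 E0.2556
G1 X2.50 Y-1.00 E0.2920
G1 X2.30 Y0.00 E0.3132
G1 X15.00 Y0.00 E0.5772
G1 X15.00 Y26.50 E1.1281
G1 X0.00 Y26.50 E1.4399
G1 X0.00 Y2.97 E1.9290
G1 X-0.28 Y3.16 E1.9361
G1 X-2.00 Y3.50 E1.9725
G1 X-3.72 Y3.16 E2.0089
G1 X-5.18 Y2.18 E2.0455
G1 X-6.16 Y0.72 E2.0820
G1 X-6.50 Y-1.00 E2.1185

At z = 8.8 mm: the cube (footprint 15×26.5) is included at this height; the r=4.5 cylinder at (-2, -1) contributes a regular 16-gon of circumradius 4.5; Merging all regions: the regions partially overlap (shared area 4.51 mm²), so overlapping operands fuse into one piece — 1 connected region. The outline is a single polygon with 19 vertices. Extrusion per mm of travel: 0.25 × 0.2 / (π × 0.875²) = 0.020788. Accumulating E over each segment gives final E = 2.1185.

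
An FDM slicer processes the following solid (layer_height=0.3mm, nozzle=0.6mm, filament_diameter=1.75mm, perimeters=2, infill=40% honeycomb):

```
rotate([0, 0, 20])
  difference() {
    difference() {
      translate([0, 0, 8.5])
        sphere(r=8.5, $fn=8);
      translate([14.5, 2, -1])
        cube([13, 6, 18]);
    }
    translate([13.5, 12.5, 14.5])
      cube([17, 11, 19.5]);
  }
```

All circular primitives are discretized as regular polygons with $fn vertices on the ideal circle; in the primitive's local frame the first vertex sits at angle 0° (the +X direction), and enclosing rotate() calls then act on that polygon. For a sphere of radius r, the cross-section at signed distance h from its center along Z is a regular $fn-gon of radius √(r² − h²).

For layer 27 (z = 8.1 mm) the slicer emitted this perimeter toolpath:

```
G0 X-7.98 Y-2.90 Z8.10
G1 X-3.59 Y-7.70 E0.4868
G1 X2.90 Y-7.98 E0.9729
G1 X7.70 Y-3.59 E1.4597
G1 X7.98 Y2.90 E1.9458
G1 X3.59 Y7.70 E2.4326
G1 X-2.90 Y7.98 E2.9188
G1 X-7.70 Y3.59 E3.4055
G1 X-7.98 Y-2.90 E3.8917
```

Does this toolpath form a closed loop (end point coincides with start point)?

yes

Start point (G0): (-7.98, -2.90). End point (last G1): the path returns to the start — closed.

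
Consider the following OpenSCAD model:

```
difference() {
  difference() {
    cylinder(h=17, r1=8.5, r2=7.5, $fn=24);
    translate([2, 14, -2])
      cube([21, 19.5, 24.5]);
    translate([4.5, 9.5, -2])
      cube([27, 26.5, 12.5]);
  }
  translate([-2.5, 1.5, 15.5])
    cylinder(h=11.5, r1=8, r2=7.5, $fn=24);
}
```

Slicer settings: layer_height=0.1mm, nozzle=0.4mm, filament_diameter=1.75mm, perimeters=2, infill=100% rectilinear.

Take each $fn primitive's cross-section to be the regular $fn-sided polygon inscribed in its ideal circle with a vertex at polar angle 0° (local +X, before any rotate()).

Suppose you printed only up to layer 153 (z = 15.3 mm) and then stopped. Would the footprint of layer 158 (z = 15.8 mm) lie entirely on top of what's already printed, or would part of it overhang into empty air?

entirely on top

Compare the two slices. At z = 15.3: the cone contributes a regular 24-gon of circumradius 7.600 (interpolated between r1=8.5 and r2=7.5 at t=0.900) (area = (24/2)·7.600²·sin(360°/24) = 179.39 mm²); the cube at (2, 14) is present — its section is the full 21×19.5 rectangle (area 409.50 mm²); the cube at (4.5, 9.5) is not intersected at this z (z outside [-2, 10.5]); After the difference (first − rest): starting from the cone (179.39 mm²), the 21×19.5 cube at (2, 14) misses the remaining region (no effect) — area = 179.39 mm²; the cone at (-2.5, 1.5) is not intersected at this z (z outside [15.5, 27]); After the difference (first − rest): none of the subtracted shapes is present at this height, so that combined region is unchanged — area = 179.39 mm². At z = 15.8: the cone: at t=0.929 of its height the radius interpolates to r₁+(r₂−r₁)t = 7.571, giving a regular 24-gon of that circumradius (area = (24/2)·7.571²·sin(360°/24) = 178.01 mm²); the cube at (2, 14) (footprint 21×19.5) is included at this height (area 409.50 mm²); the cube at (4.5, 9.5) is not intersected at this z (z outside [-2, 10.5]); Taking the first minus the rest: starting from the cone (178.01 mm²), the 21×19.5 cube at (2, 14) misses the remaining region (no effect) — area = 178.01 mm²; the cone at (-2.5, 1.5) (r1=8→r2=7.5) has section circumradius 7.987 here — a regular 24-gon (area = (24/2)·7.987²·sin(360°/24) = 198.13 mm²); Subtracting the remaining from the first: starting from that combined region (178.01 mm²), the cone at (-2.5, 1.5) partially overlaps it — only the 142.74 mm² overlap (of its 198.13 mm²) is removed, clipping the outline — area = 35.27 mm². Checking containment: the cross-section at z = 15.8 is a subset of the cross-section at z = 15.3.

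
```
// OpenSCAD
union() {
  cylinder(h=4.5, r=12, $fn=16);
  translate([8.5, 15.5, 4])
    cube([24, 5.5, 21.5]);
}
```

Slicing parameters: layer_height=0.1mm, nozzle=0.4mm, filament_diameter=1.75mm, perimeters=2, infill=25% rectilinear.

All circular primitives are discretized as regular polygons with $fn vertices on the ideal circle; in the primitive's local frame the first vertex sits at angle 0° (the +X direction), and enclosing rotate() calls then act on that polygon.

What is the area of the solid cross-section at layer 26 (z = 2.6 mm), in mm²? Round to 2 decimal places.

440.85 mm²

At z = 2.6 mm: the r=12 cylinder contributes a regular 16-gon of circumradius 12 (area = (16/2)·12.000²·sin(360°/16) = 440.85 mm²); the cube at (8.5, 15.5) is absent (z outside [4, 25.5]); Taking the union: only the r=12 cylinder is present, so the union is just that shape — area = 440.85 mm². Overall, the cross-section is a single solid region. Net area = 440.85 mm².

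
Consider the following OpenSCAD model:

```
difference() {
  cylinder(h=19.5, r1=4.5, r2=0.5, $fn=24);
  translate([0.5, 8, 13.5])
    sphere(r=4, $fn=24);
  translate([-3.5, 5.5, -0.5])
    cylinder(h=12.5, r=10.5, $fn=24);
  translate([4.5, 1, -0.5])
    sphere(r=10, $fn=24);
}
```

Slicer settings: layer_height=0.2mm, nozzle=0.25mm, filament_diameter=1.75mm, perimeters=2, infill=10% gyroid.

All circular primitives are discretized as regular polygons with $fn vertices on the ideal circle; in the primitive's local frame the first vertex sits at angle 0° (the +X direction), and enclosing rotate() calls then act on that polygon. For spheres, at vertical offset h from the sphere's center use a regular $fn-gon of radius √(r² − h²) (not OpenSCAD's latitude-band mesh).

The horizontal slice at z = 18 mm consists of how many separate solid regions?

1

At z = 18 mm: the cone: at t=0.923 of its height the radius interpolates to r₁+(r₂−r₁)t = 0.808, giving a regular 24-gon of that circumradius; the sphere at (0.5, 8) does not reach this height (|z−center|=4.500 > r=4); the cylinder at (-3.5, 5.5) does not reach this height (z outside [-0.5, 12]); the sphere at (4.5, 1) does not reach this height (|z−center|=18.500 > r=10); Subtracting the remaining from the first: none of the subtracted shapes is present at this height, so the cone is unchanged — 1 connected region. The result has 1 disconnected region.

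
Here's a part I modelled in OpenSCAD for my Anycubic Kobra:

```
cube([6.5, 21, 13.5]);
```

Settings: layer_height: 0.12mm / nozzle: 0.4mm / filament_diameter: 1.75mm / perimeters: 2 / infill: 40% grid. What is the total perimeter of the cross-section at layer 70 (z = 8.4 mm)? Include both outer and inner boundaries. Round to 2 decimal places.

55.00 mm

At z = 8.4 mm: the cube (footprint 6.5×21) is included at this height (perimeter 55.00 mm). Overall, the cross-section is a single solid region. Total boundary length (outer) = 55.00 mm.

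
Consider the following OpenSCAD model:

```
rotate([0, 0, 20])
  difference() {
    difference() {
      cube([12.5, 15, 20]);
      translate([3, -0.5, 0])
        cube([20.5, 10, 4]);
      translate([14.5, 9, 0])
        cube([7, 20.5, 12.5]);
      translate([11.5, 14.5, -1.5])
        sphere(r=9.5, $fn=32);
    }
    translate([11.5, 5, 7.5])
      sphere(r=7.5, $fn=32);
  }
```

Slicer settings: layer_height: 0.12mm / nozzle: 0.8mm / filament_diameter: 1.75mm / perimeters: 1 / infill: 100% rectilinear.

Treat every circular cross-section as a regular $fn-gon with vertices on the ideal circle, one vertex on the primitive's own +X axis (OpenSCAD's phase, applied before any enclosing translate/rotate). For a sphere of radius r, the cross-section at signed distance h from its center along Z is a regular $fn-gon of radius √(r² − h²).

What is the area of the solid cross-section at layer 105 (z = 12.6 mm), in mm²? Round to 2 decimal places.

130.58 mm²

At z = 12.6 mm: the cube is present — its section is the full 12.5×15 rectangle (area 187.50 mm²); the cube at (3, -0.5) is not intersected at this z (z outside [0, 4]); the cube at (14.5, 9) is not intersected at this z (z outside [0, 12.5]); the sphere at (11.5, 14.5) is not intersected at this z (|z−center|=14.100 > r=9.5); Subtracting the remaining from the first: none of the subtracted shapes is present at this height, so the 12.5×15 cube is unchanged — area = 187.50 mm²; the r=7.5 sphere at (11.5, 5) slices to a regular 32-gon of circumradius 5.499 (√(r²−h²) with h=5.1 from center) (area = (32/2)·5.499²·sin(360°/32) = 94.39 mm²); Taking the first minus the rest: starting from the result so far (187.50 mm²), the r=7.5 sphere at (11.5, 5) partially overlaps it — only the 56.92 mm² overlap (of its 94.39 mm²) is removed, clipping the outline — area = 130.58 mm²; (whole slice rotated 20° about Z — lengths, areas and connectivity unchanged). Overall, the cross-section is a single solid region. Net area = 130.58 mm².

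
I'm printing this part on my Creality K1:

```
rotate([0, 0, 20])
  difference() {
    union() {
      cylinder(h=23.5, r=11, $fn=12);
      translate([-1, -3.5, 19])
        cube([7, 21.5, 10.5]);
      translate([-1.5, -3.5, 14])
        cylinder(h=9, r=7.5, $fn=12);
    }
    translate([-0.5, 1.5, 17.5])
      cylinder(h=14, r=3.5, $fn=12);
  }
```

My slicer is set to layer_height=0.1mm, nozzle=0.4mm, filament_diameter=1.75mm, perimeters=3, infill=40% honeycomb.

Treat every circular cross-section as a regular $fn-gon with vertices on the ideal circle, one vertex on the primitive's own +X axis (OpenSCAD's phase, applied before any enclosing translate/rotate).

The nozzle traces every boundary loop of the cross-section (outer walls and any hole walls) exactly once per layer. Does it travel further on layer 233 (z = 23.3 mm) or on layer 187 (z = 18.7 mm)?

Layer 233 (z = 23.3): the r=11 cylinder gives a regular 12-gon of circumradius 11 (constant along its height) (perimeter = 2·12·11.000·sin(180°/12) = 68.33 mm); the cube at (-1, -3.5) (footprint 7×21.5) is included at this height (perimeter 57.00 mm); the cylinder at (-1.5, -3.5) is absent (z outside [14, 23]); Combining (union): the regions partially overlap (shared area 96.45 mm²), so the edge portions inside another operand are dropped and the merged outline is re-measured after clipping — boundary = 84.13 mm; the r=3.5 cylinder at (-0.5, 1.5) contributes a regular 12-gon of circumradius 3.5 (perimeter = 2·12·3.500·sin(180°/12) = 21.74 mm); Taking the first minus the rest: starting from the result so far, the r=3.5 cylinder at (-0.5, 1.5) lies wholly inside it (removes its full 36.75 mm² and its 21.74 mm outline becomes a hole wall) — boundary (outer + 1 inner loop) = 105.87 mm; (rotated 20° about Z; rotation is an isometry so areas/perimeters/island counts are preserved). So its perimeter = 105.87 mm. Layer 187 (z = 18.7): the r=11 cylinder gives a regular 12-gon of circumradius 11 (constant along its height) (perimeter = 2·12·11.000·sin(180°/12) = 68.33 mm); the cube at (-1, -3.5) is absent (z outside [19, 29.5]); the cylinder at (-1.5, -3.5): section is a regular 12-gon, circumradius r=7.5 (perimeter = 2·12·7.500·sin(180°/12) = 46.59 mm); Combining (union): the regions partially overlap (shared area 166.46 mm²), so the edge portions inside another operand are dropped and the merged outline is re-measured after clipping — boundary = 68.62 mm; the r=3.5 cylinder at (-0.5, 1.5) contributes a regular 12-gon of circumradius 3.5 (perimeter = 2·12·3.500·sin(180°/12) = 21.74 mm); Subtracting the remaining from the first: starting from the result so far, the r=3.5 cylinder at (-0.5, 1.5) lies wholly inside it (removes its full 36.75 mm² and its 21.74 mm outline becomes a hole wall) — boundary (outer + 1 inner loop) = 90.36 mm; (whole slice rotated 20° about Z — lengths, areas and connectivity unchanged). So its perimeter = 90.36 mm. Layer 233 is larger (105.87 vs 90.36 mm).

layer 233 (z = 23.3 mm)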